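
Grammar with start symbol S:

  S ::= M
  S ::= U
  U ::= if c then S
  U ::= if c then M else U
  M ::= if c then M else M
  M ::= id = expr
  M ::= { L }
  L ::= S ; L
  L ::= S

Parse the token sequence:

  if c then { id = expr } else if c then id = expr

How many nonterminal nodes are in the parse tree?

[S [U if c then [M { [L [S [M id = expr]]] }] else [U if c then [S [M id = expr]]]]]

9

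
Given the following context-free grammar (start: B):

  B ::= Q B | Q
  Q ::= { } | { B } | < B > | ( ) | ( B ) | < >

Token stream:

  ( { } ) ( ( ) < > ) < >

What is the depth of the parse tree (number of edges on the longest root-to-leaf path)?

[B [Q ( [B [Q { }]] )] [B [Q ( [B [Q ( )] [B [Q < >]]] )] [B [Q < >]]]]

6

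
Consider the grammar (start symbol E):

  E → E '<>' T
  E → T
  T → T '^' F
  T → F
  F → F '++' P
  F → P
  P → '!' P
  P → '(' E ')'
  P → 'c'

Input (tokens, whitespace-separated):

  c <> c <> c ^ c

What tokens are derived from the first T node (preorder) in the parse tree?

[E [E [E [T [F [P c]]]] <> [T [F [P c]]]] <> [T [T [F [P c]]] ^ [F [P c]]]]

c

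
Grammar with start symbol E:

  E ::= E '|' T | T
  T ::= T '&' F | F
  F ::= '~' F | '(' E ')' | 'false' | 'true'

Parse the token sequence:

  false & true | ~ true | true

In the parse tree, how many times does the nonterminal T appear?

4

[E [E [E [T [T [F false]] & [F true]]] | [T [F ~ [F true]]]] | [T [F true]]]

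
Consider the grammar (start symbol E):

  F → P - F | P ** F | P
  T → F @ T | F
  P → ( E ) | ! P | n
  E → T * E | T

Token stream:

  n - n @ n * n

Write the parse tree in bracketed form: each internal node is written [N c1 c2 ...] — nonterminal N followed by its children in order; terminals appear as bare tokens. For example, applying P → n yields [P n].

[E [T [F [P n] - [F [P n]]] @ [T [F [P n]]]] * [E [T [F [P n]]]]]

E
T * E
F @ T * E
P - F @ T * E
n - F @ T * E
n - P @ T * E
n - n @ T * E
n - n @ F * E
n - n @ P * E
n - n @ n * E
n - n @ n * T
n - n @ n * F
n - n @ n * P
n - n @ n * n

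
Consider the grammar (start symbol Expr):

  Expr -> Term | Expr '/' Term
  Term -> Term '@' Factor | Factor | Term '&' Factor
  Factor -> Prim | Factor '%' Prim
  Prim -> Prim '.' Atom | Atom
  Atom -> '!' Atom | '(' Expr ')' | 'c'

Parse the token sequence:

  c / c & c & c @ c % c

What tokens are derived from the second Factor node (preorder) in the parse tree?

c

[Expr [Expr [Term [Factor [Prim [Atom c]]]]] / [Term [Term [Term [Term [Factor [Prim [Atom c]]]] & [Factor [Prim [Atom c]]]] & [Factor [Prim [Atom c]]]] @ [Factor [Factor [Prim [Atom c]]] % [Prim [Atom c]]]]]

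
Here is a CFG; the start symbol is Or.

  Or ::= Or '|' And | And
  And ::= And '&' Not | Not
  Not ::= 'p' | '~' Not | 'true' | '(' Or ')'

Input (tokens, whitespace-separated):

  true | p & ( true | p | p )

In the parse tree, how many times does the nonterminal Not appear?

[Or [Or [And [Not true]]] | [And [And [Not p]] & [Not ( [Or [Or [Or [And [Not true]]] | [And [Not p]]] | [And [Not p]]] )]]]

6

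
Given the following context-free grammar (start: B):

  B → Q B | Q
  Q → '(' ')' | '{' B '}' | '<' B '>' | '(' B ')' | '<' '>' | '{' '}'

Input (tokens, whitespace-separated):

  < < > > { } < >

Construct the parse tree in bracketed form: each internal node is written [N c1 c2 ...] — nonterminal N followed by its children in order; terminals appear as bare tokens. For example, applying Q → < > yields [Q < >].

[B [Q < [B [Q < >]] >] [B [Q { }] [B [Q < >]]]]

B
Q B
< B > B
< Q > B
< < > > B
< < > > Q B
< < > > { } B
< < > > { } Q
< < > > { } < >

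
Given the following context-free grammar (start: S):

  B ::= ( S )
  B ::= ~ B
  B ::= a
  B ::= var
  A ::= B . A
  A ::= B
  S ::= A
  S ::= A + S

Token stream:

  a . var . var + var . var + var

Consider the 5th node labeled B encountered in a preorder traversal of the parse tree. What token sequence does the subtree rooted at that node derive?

var

[S [A [B a] . [A [B var] . [A [B var]]]] + [S [A [B var] . [A [B var]]] + [S [A [B var]]]]]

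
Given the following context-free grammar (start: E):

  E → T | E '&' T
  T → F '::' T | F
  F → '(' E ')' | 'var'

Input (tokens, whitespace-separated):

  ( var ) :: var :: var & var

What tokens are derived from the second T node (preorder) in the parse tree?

[E [E [T [F ( [E [T [F var]]] )] :: [T [F var] :: [T [F var]]]]] & [T [F var]]]

var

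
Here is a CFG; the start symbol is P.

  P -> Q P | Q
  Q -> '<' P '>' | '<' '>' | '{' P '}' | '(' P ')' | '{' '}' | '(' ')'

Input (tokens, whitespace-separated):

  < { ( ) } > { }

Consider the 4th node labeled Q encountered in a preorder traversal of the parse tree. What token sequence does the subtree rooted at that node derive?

[P [Q < [P [Q { [P [Q ( )]] }]] >] [P [Q { }]]]

{ }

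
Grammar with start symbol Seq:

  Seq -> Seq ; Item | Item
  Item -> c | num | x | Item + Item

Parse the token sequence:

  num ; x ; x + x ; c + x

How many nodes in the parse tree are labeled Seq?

[Seq [Seq [Seq [Seq [Item num]] ; [Item x]] ; [Item [Item x] + [Item x]]] ; [Item [Item c] + [Item x]]]

4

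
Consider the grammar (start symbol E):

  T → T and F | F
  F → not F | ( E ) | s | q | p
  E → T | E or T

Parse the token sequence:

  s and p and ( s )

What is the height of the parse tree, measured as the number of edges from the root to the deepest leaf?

6

[E [T [T [T [F s]] and [F p]] and [F ( [E [T [F s]]] )]]]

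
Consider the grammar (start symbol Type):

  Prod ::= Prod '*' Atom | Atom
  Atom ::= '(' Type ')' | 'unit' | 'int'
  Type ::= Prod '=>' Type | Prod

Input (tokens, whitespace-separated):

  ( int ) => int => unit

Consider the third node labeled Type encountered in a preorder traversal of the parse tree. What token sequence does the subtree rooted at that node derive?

int => unit

[Type [Prod [Atom ( [Type [Prod [Atom int]]] )]] => [Type [Prod [Atom int]] => [Type [Prod [Atom unit]]]]]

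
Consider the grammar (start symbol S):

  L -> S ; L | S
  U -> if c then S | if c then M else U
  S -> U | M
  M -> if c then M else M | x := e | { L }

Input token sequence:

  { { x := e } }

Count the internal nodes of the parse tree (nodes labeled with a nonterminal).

[S [M { [L [S [M { [L [S [M x := e]]] }]]] }]]

8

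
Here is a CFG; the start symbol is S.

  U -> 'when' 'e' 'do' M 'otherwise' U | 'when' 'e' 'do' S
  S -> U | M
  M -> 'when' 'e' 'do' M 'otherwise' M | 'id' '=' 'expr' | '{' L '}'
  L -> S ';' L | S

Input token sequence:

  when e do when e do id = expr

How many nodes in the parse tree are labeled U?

2

[S [U when e do [S [U when e do [S [M id = expr]]]]]]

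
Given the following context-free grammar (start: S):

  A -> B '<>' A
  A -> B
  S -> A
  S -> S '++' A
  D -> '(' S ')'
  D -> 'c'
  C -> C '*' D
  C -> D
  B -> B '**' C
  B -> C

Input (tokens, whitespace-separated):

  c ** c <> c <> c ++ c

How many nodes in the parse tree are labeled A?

[S [S [A [B [B [C [D c]]] ** [C [D c]]] <> [A [B [C [D c]]] <> [A [B [C [D c]]]]]]] ++ [A [B [C [D c]]]]]

4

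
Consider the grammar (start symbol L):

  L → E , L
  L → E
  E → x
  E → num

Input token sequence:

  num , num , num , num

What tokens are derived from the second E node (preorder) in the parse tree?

[L [E num] , [L [E num] , [L [E num] , [L [E num]]]]]

num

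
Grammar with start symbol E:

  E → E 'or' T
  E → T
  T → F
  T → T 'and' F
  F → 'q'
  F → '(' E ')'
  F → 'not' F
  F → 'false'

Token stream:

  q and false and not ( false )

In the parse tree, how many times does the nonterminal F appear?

5

[E [T [T [T [F q]] and [F false]] and [F not [F ( [E [T [F false]]] )]]]]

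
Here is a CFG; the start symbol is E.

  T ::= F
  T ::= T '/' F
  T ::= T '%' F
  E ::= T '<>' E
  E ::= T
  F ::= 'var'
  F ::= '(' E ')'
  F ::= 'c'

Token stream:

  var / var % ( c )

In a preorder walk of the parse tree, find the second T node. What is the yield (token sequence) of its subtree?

var / var

[E [T [T [T [F var]] / [F var]] % [F ( [E [T [F c]]] )]]]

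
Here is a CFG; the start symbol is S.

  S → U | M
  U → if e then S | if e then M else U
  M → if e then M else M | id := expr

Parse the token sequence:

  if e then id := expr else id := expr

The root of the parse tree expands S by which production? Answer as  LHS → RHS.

S → M

[S [M if e then [M id := expr] else [M id := expr]]]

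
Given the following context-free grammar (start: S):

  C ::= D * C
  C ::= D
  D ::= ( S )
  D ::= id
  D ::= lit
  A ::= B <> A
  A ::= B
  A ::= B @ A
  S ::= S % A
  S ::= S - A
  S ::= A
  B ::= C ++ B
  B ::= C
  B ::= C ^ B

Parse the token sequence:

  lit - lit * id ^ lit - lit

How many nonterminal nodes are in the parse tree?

[S [S [S [A [B [C [D lit]]]]] - [A [B [C [D lit] * [C [D id]]] ^ [B [C [D lit]]]]]] - [A [B [C [D lit]]]]]

20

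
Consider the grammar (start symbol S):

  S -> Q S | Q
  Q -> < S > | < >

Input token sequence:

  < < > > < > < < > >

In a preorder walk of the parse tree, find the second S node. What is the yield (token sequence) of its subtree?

< >

[S [Q < [S [Q < >]] >] [S [Q < >] [S [Q < [S [Q < >]] >]]]]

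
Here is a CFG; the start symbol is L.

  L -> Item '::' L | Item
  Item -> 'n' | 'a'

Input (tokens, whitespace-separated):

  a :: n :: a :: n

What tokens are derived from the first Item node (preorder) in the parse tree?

a

[L [Item a] :: [L [Item n] :: [L [Item a] :: [L [Item n]]]]]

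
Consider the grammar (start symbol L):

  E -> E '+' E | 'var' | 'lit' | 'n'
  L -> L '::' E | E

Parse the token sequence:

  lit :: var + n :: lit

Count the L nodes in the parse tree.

[L [L [L [E lit]] :: [E [E var] + [E n]]] :: [E lit]]

3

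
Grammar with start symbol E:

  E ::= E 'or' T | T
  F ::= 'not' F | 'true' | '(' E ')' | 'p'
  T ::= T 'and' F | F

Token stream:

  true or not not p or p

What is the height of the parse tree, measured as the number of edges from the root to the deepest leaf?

[E [E [E [T [F true]]] or [T [F not [F not [F p]]]]] or [T [F p]]]

6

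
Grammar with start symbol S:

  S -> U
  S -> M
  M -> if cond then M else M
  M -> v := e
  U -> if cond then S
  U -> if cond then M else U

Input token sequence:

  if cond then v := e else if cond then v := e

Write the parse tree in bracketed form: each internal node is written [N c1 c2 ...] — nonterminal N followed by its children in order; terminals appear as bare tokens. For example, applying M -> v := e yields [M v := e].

S
U
if cond then M else U
if cond then v := e else U
if cond then v := e else if cond then S
if cond then v := e else if cond then M
if cond then v := e else if cond then v := e

[S [U if cond then [M v := e] else [U if cond then [S [M v := e]]]]]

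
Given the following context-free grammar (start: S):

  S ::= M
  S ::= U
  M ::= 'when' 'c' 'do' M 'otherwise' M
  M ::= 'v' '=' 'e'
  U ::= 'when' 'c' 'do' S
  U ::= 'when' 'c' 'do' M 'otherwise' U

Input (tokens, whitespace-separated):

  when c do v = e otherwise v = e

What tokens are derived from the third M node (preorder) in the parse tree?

[S [M when c do [M v = e] otherwise [M v = e]]]

v = e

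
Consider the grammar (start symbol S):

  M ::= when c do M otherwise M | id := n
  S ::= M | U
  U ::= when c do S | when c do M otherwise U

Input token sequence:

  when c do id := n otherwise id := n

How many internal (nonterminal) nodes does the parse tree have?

4

[S [M when c do [M id := n] otherwise [M id := n]]]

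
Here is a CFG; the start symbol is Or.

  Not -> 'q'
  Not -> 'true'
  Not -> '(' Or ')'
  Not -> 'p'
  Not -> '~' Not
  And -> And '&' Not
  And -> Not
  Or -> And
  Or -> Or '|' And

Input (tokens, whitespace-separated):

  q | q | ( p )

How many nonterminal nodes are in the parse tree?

[Or [Or [Or [And [Not q]]] | [And [Not q]]] | [And [Not ( [Or [And [Not p]]] )]]]

12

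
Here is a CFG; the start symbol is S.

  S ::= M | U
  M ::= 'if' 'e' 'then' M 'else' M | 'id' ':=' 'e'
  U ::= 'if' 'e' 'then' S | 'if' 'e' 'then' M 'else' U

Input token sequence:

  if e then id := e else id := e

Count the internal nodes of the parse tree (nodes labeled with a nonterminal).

[S [M if e then [M id := e] else [M id := e]]]

4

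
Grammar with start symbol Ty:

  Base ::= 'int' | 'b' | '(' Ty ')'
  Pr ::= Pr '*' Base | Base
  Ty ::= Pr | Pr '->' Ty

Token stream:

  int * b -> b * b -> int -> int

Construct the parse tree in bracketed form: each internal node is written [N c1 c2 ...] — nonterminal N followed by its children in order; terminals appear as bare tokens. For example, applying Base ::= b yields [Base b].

[Ty [Pr [Pr [Base int]] * [Base b]] -> [Ty [Pr [Pr [Base b]] * [Base b]] -> [Ty [Pr [Base int]] -> [Ty [Pr [Base int]]]]]]

Ty
Pr -> Ty
Pr * Base -> Ty
Base * Base -> Ty
int * Base -> Ty
int * b -> Ty
int * b -> Pr -> Ty
int * b -> Pr * Base -> Ty
int * b -> Base * Base -> Ty
int * b -> b * Base -> Ty
int * b -> b * b -> Ty
int * b -> b * b -> Pr -> Ty
int * b -> b * b -> Base -> Ty
int * b -> b * b -> int -> Ty
int * b -> b * b -> int -> Pr
int * b -> b * b -> int -> Base
int * b -> b * b -> int -> int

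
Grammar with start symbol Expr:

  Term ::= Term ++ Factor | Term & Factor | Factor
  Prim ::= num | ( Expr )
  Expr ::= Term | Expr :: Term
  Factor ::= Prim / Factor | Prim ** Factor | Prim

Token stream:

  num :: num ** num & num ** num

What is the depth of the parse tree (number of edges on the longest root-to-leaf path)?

6

[Expr [Expr [Term [Factor [Prim num]]]] :: [Term [Term [Factor [Prim num] ** [Factor [Prim num]]]] & [Factor [Prim num] ** [Factor [Prim num]]]]]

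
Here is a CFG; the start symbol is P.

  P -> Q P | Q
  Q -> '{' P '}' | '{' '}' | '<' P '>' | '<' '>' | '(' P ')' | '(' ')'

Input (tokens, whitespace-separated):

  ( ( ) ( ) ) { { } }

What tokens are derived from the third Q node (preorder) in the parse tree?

[P [Q ( [P [Q ( )] [P [Q ( )]]] )] [P [Q { [P [Q { }]] }]]]

( )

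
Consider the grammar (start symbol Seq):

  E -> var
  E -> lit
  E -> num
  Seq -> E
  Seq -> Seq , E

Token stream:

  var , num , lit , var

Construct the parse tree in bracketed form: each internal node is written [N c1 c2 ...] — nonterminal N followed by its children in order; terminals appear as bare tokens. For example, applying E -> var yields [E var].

[Seq [Seq [Seq [Seq [E var]] , [E num]] , [E lit]] , [E var]]

Seq
Seq , E
Seq , E , E
Seq , E , E , E
E , E , E , E
var , E , E , E
var , num , E , E
var , num , lit , E
var , num , lit , var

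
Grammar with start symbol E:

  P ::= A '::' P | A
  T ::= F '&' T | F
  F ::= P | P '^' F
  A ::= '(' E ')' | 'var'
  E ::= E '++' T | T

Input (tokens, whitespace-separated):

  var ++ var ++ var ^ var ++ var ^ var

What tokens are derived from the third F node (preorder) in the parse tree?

var ^ var

[E [E [E [E [T [F [P [A var]]]]] ++ [T [F [P [A var]]]]] ++ [T [F [P [A var]] ^ [F [P [A var]]]]]] ++ [T [F [P [A var]] ^ [F [P [A var]]]]]]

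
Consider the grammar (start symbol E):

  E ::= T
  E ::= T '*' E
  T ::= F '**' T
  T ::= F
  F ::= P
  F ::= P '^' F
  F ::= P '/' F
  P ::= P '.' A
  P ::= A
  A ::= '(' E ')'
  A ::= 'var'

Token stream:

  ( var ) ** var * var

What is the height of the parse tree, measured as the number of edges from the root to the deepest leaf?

10

[E [T [F [P [A ( [E [T [F [P [A var]]]]] )]]] ** [T [F [P [A var]]]]] * [E [T [F [P [A var]]]]]]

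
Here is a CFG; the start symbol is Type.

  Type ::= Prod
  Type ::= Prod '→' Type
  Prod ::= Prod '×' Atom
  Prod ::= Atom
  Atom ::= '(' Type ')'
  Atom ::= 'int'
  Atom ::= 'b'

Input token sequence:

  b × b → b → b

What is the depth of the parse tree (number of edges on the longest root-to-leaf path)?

5

[Type [Prod [Prod [Atom b]] × [Atom b]] → [Type [Prod [Atom b]] → [Type [Prod [Atom b]]]]]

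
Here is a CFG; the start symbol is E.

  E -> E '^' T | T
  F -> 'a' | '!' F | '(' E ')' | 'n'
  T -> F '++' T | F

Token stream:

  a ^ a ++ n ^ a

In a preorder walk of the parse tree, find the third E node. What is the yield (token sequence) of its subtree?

[E [E [E [T [F a]]] ^ [T [F a] ++ [T [F n]]]] ^ [T [F a]]]

a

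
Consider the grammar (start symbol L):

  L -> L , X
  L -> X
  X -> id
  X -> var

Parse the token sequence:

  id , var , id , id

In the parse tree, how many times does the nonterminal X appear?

[L [L [L [L [X id]] , [X var]] , [X id]] , [X id]]

4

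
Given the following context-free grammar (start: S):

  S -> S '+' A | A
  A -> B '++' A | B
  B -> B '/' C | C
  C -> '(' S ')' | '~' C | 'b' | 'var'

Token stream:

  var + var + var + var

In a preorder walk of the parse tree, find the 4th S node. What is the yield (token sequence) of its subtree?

var

[S [S [S [S [A [B [C var]]]] + [A [B [C var]]]] + [A [B [C var]]]] + [A [B [C var]]]]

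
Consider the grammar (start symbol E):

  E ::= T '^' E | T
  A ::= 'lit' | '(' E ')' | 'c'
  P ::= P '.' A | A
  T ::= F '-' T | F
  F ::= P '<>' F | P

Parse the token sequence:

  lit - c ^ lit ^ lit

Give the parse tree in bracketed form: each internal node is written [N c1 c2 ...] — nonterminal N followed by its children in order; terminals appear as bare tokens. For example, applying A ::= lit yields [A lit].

[E [T [F [P [A lit]]] - [T [F [P [A c]]]]] ^ [E [T [F [P [A lit]]]] ^ [E [T [F [P [A lit]]]]]]]

E
T ^ E
F - T ^ E
P - T ^ E
A - T ^ E
lit - T ^ E
lit - F ^ E
lit - P ^ E
lit - A ^ E
lit - c ^ E
lit - c ^ T ^ E
lit - c ^ F ^ E
lit - c ^ P ^ E
lit - c ^ A ^ E
lit - c ^ lit ^ E
lit - c ^ lit ^ T
lit - c ^ lit ^ F
lit - c ^ lit ^ P
lit - c ^ lit ^ A
lit - c ^ lit ^ lit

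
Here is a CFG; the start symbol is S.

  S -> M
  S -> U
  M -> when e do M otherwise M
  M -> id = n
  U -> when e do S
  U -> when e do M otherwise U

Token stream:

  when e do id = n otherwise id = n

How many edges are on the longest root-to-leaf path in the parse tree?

[S [M when e do [M id = n] otherwise [M id = n]]]

3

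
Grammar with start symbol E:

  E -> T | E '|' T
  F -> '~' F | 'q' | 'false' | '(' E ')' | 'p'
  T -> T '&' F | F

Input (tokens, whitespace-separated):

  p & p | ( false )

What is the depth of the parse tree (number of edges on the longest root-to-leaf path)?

6

[E [E [T [T [F p]] & [F p]]] | [T [F ( [E [T [F false]]] )]]]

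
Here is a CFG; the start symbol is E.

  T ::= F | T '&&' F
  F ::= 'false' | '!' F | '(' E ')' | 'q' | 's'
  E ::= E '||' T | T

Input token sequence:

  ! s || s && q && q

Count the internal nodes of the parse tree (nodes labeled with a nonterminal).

[E [E [T [F ! [F s]]]] || [T [T [T [F s]] && [F q]] && [F q]]]

11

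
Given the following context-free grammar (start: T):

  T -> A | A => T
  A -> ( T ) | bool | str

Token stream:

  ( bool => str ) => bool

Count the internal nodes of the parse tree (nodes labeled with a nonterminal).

[T [A ( [T [A bool] => [T [A str]]] )] => [T [A bool]]]

8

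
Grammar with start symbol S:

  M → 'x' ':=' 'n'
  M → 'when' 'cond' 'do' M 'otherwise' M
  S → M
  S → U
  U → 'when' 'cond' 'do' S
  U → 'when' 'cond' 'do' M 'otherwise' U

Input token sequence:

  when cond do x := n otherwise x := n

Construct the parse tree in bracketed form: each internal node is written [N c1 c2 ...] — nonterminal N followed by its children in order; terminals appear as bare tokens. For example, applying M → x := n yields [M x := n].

S
M
when cond do M otherwise M
when cond do x := n otherwise M
when cond do x := n otherwise x := n

[S [M when cond do [M x := n] otherwise [M x := n]]]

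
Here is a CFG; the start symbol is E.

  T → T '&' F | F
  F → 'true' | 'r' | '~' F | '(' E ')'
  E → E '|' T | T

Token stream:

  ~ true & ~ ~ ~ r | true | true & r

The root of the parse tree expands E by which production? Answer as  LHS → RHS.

[E [E [E [T [T [F ~ [F true]]] & [F ~ [F ~ [F ~ [F r]]]]]] | [T [F true]]] | [T [T [F true]] & [F r]]]

E → E '|' T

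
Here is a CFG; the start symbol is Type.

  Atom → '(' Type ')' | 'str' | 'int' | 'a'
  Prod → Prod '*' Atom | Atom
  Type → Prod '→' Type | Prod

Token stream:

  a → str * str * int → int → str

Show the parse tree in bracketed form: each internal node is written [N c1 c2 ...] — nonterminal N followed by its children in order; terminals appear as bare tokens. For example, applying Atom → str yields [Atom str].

Type
Prod → Type
Atom → Type
a → Type
a → Prod → Type
a → Prod * Atom → Type
a → Prod * Atom * Atom → Type
a → Atom * Atom * Atom → Type
a → str * Atom * Atom → Type
a → str * str * Atom → Type
a → str * str * int → Type
a → str * str * int → Prod → Type
a → str * str * int → Atom → Type
a → str * str * int → int → Type
a → str * str * int → int → Prod
a → str * str * int → int → Atom
a → str * str * int → int → str

[Type [Prod [Atom a]] → [Type [Prod [Prod [Prod [Atom str]] * [Atom str]] * [Atom int]] → [Type [Prod [Atom int]] → [Type [Prod [Atom str]]]]]]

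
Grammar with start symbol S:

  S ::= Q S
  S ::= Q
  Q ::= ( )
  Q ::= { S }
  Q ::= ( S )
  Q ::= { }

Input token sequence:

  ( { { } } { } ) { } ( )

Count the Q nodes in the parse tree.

6

[S [Q ( [S [Q { [S [Q { }]] }] [S [Q { }]]] )] [S [Q { }] [S [Q ( )]]]]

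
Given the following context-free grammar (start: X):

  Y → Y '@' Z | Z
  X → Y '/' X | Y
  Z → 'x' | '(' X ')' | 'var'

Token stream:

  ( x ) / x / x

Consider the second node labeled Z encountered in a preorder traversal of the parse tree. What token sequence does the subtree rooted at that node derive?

x

[X [Y [Z ( [X [Y [Z x]]] )]] / [X [Y [Z x]] / [X [Y [Z x]]]]]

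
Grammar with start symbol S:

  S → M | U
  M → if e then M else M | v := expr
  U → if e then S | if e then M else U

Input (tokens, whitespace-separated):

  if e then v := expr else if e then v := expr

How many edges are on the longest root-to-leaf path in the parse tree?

[S [U if e then [M v := expr] else [U if e then [S [M v := expr]]]]]

5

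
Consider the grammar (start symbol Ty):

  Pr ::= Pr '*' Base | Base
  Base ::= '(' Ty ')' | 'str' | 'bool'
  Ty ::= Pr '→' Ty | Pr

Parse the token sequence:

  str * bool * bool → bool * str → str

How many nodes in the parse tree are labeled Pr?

[Ty [Pr [Pr [Pr [Base str]] * [Base bool]] * [Base bool]] → [Ty [Pr [Pr [Base bool]] * [Base str]] → [Ty [Pr [Base str]]]]]

6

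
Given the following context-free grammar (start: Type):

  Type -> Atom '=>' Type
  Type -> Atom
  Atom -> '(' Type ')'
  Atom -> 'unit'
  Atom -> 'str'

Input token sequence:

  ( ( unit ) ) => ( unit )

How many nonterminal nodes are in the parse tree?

10

[Type [Atom ( [Type [Atom ( [Type [Atom unit]] )]] )] => [Type [Atom ( [Type [Atom unit]] )]]]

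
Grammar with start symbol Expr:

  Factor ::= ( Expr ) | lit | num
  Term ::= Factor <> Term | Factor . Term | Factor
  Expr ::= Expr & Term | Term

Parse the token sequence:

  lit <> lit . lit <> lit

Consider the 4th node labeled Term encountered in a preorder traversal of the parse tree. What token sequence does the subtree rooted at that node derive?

[Expr [Term [Factor lit] <> [Term [Factor lit] . [Term [Factor lit] <> [Term [Factor lit]]]]]]

lit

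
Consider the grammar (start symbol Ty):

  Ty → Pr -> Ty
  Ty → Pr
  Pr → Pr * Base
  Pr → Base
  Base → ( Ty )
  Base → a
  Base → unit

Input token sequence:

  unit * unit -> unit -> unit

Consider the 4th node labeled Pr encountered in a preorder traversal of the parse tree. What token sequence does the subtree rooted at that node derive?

unit

[Ty [Pr [Pr [Base unit]] * [Base unit]] -> [Ty [Pr [Base unit]] -> [Ty [Pr [Base unit]]]]]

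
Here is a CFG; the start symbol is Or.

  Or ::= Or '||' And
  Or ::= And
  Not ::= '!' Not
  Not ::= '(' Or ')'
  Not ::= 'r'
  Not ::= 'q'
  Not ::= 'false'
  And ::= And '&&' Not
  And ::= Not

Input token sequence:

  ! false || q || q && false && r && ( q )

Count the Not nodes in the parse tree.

8

[Or [Or [Or [And [Not ! [Not false]]]] || [And [Not q]]] || [And [And [And [And [Not q]] && [Not false]] && [Not r]] && [Not ( [Or [And [Not q]]] )]]]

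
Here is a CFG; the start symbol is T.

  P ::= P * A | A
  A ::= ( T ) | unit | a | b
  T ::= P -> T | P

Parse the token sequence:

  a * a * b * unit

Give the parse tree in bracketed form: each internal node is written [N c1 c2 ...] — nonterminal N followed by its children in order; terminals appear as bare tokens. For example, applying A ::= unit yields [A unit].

[T [P [P [P [P [A a]] * [A a]] * [A b]] * [A unit]]]

T
P
P * A
P * A * A
P * A * A * A
A * A * A * A
a * A * A * A
a * a * A * A
a * a * b * A
a * a * b * unit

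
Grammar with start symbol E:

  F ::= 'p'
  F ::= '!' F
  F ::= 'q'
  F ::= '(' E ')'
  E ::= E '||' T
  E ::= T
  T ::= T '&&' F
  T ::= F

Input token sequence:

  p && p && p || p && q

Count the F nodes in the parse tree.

5

[E [E [T [T [T [F p]] && [F p]] && [F p]]] || [T [T [F p]] && [F q]]]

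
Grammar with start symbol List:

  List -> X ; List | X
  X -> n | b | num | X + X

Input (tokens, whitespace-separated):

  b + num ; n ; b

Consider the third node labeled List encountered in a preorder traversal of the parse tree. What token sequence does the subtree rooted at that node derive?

b

[List [X [X b] + [X num]] ; [List [X n] ; [List [X b]]]]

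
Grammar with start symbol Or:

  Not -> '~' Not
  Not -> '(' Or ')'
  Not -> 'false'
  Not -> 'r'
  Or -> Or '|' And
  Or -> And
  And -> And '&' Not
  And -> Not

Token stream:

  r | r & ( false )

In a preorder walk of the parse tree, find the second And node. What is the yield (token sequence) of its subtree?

r & ( false )

[Or [Or [And [Not r]]] | [And [And [Not r]] & [Not ( [Or [And [Not false]]] )]]]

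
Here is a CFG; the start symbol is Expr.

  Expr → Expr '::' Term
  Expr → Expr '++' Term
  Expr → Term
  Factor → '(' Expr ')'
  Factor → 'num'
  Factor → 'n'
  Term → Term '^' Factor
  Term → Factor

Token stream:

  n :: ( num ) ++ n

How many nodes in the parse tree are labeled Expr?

4

[Expr [Expr [Expr [Term [Factor n]]] :: [Term [Factor ( [Expr [Term [Factor num]]] )]]] ++ [Term [Factor n]]]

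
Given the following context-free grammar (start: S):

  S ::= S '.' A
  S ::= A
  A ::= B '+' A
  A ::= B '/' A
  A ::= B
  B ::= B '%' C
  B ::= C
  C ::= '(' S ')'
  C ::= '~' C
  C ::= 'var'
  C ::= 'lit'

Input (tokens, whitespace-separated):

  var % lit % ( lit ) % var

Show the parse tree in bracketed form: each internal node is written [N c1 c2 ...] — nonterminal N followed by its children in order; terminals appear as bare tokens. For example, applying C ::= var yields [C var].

[S [A [B [B [B [B [C var]] % [C lit]] % [C ( [S [A [B [C lit]]]] )]] % [C var]]]]

S
A
B
B % C
B % C % C
B % C % C % C
C % C % C % C
var % C % C % C
var % lit % C % C
var % lit % ( S ) % C
var % lit % ( A ) % C
var % lit % ( B ) % C
var % lit % ( C ) % C
var % lit % ( lit ) % C
var % lit % ( lit ) % var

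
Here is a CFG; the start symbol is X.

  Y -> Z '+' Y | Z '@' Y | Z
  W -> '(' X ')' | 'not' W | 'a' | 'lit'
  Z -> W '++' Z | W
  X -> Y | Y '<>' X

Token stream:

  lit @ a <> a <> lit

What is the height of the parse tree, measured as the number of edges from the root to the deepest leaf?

[X [Y [Z [W lit]] @ [Y [Z [W a]]]] <> [X [Y [Z [W a]]] <> [X [Y [Z [W lit]]]]]]

6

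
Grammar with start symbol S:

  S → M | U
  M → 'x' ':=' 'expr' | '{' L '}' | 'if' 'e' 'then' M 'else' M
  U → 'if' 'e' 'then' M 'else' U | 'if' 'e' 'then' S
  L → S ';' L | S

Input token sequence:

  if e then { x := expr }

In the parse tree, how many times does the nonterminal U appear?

1

[S [U if e then [S [M { [L [S [M x := expr]]] }]]]]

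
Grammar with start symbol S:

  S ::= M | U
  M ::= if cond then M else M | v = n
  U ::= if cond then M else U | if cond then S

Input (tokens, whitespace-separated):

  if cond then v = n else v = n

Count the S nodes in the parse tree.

1

[S [M if cond then [M v = n] else [M v = n]]]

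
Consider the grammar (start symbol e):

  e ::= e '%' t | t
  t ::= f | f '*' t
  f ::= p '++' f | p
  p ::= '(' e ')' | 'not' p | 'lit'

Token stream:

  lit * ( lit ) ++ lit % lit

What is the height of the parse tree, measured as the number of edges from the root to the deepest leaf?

10

[e [e [t [f [p lit]] * [t [f [p ( [e [t [f [p lit]]]] )] ++ [f [p lit]]]]]] % [t [f [p lit]]]]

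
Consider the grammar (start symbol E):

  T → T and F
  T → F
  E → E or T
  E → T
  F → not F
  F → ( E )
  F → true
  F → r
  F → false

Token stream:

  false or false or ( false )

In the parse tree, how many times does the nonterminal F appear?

4

[E [E [E [T [F false]]] or [T [F false]]] or [T [F ( [E [T [F false]]] )]]]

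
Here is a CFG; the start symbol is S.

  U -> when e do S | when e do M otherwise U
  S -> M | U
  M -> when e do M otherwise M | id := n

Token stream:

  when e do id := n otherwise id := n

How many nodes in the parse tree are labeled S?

1

[S [M when e do [M id := n] otherwise [M id := n]]]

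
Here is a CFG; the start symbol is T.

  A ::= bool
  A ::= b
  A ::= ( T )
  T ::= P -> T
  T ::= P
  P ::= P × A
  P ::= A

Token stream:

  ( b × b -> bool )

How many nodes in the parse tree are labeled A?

4

[T [P [A ( [T [P [P [A b]] × [A b]] -> [T [P [A bool]]]] )]]]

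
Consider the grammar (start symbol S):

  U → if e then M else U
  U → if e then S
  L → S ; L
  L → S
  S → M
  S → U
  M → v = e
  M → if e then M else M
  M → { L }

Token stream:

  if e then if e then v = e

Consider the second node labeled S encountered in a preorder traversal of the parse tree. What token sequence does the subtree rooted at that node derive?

[S [U if e then [S [U if e then [S [M v = e]]]]]]

if e then v = e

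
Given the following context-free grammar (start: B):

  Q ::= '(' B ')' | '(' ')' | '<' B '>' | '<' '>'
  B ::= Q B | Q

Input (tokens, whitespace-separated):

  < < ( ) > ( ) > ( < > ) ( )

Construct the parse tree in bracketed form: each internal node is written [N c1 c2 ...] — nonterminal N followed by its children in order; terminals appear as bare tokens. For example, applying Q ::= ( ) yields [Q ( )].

B
Q B
< B > B
< Q B > B
< < B > B > B
< < Q > B > B
< < ( ) > B > B
< < ( ) > Q > B
< < ( ) > ( ) > B
< < ( ) > ( ) > Q B
< < ( ) > ( ) > ( B ) B
< < ( ) > ( ) > ( Q ) B
< < ( ) > ( ) > ( < > ) B
< < ( ) > ( ) > ( < > ) Q
< < ( ) > ( ) > ( < > ) ( )

[B [Q < [B [Q < [B [Q ( )]] >] [B [Q ( )]]] >] [B [Q ( [B [Q < >]] )] [B [Q ( )]]]]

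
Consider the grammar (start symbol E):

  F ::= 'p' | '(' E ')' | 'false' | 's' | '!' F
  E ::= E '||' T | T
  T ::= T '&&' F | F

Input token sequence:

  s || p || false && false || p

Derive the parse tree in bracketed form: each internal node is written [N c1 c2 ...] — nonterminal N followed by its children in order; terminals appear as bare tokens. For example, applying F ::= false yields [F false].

E
E || T
E || T || T
E || T || T || T
T || T || T || T
F || T || T || T
s || T || T || T
s || F || T || T
s || p || T || T
s || p || T && F || T
s || p || F && F || T
s || p || false && F || T
s || p || false && false || T
s || p || false && false || F
s || p || false && false || p

[E [E [E [E [T [F s]]] || [T [F p]]] || [T [T [F false]] && [F false]]] || [T [F p]]]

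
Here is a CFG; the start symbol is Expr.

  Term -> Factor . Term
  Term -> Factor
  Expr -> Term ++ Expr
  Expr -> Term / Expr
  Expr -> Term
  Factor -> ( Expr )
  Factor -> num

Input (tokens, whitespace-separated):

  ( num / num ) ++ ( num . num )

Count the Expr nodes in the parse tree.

5

[Expr [Term [Factor ( [Expr [Term [Factor num]] / [Expr [Term [Factor num]]]] )]] ++ [Expr [Term [Factor ( [Expr [Term [Factor num] . [Term [Factor num]]]] )]]]]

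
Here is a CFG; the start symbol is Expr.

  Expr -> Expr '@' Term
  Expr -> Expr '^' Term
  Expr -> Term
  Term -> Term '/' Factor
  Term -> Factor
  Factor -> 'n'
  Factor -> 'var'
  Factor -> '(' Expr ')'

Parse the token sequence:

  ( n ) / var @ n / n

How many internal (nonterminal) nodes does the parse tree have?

13

[Expr [Expr [Term [Term [Factor ( [Expr [Term [Factor n]]] )]] / [Factor var]]] @ [Term [Term [Factor n]] / [Factor n]]]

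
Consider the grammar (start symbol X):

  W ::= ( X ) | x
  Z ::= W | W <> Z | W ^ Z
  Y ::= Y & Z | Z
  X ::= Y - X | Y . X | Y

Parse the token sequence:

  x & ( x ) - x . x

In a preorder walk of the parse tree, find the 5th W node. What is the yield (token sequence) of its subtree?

x

[X [Y [Y [Z [W x]]] & [Z [W ( [X [Y [Z [W x]]]] )]]] - [X [Y [Z [W x]]] . [X [Y [Z [W x]]]]]]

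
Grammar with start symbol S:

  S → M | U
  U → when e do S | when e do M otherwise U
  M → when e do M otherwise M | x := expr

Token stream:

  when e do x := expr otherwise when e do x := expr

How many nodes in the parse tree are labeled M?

[S [U when e do [M x := expr] otherwise [U when e do [S [M x := expr]]]]]

2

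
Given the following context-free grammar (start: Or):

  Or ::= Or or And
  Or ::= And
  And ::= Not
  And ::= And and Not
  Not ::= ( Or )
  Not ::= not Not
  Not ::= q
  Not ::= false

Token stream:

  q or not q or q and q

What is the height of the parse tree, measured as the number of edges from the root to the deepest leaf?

5

[Or [Or [Or [And [Not q]]] or [And [Not not [Not q]]]] or [And [And [Not q]] and [Not q]]]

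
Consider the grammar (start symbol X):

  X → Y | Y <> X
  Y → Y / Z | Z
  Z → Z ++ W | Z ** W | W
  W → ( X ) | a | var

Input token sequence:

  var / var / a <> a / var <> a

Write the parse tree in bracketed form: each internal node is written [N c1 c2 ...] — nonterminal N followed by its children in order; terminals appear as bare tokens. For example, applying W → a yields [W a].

X
Y <> X
Y / Z <> X
Y / Z / Z <> X
Z / Z / Z <> X
W / Z / Z <> X
var / Z / Z <> X
var / W / Z <> X
var / var / Z <> X
var / var / W <> X
var / var / a <> X
var / var / a <> Y <> X
var / var / a <> Y / Z <> X
var / var / a <> Z / Z <> X
var / var / a <> W / Z <> X
var / var / a <> a / Z <> X
var / var / a <> a / W <> X
var / var / a <> a / var <> X
var / var / a <> a / var <> Y
var / var / a <> a / var <> Z
var / var / a <> a / var <> W
var / var / a <> a / var <> a

[X [Y [Y [Y [Z [W var]]] / [Z [W var]]] / [Z [W a]]] <> [X [Y [Y [Z [W a]]] / [Z [W var]]] <> [X [Y [Z [W a]]]]]]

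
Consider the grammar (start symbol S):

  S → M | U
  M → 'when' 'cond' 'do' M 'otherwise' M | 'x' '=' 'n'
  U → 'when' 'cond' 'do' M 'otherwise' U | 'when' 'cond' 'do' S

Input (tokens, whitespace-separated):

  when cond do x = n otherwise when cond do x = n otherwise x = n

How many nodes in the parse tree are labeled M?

5

[S [M when cond do [M x = n] otherwise [M when cond do [M x = n] otherwise [M x = n]]]]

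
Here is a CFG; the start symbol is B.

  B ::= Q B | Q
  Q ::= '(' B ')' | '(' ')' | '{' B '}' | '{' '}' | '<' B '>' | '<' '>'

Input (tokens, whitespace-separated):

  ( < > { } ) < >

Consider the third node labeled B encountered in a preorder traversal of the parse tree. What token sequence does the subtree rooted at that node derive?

{ }

[B [Q ( [B [Q < >] [B [Q { }]]] )] [B [Q < >]]]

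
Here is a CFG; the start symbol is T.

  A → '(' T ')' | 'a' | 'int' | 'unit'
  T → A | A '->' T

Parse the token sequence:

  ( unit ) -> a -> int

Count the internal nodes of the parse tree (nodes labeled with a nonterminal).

8

[T [A ( [T [A unit]] )] -> [T [A a] -> [T [A int]]]]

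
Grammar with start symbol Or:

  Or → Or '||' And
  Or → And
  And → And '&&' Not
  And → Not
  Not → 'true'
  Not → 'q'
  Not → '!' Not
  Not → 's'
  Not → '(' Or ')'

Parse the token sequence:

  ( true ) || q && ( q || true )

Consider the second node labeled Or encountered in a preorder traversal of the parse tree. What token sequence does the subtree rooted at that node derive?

[Or [Or [And [Not ( [Or [And [Not true]]] )]]] || [And [And [Not q]] && [Not ( [Or [Or [And [Not q]]] || [And [Not true]]] )]]]

( true )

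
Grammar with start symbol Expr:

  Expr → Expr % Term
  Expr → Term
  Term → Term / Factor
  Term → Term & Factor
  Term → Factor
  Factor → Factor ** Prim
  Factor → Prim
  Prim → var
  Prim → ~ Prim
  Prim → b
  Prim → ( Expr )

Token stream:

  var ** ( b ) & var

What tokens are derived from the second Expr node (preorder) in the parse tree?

b

[Expr [Term [Term [Factor [Factor [Prim var]] ** [Prim ( [Expr [Term [Factor [Prim b]]]] )]]] & [Factor [Prim var]]]]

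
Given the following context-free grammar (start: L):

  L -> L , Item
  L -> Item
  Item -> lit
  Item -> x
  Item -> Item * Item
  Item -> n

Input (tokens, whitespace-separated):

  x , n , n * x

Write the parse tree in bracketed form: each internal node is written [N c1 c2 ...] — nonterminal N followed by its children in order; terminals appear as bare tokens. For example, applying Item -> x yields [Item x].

[L [L [L [Item x]] , [Item n]] , [Item [Item n] * [Item x]]]

L
L , Item
L , Item , Item
Item , Item , Item
x , Item , Item
x , n , Item
x , n , Item * Item
x , n , n * Item
x , n , n * x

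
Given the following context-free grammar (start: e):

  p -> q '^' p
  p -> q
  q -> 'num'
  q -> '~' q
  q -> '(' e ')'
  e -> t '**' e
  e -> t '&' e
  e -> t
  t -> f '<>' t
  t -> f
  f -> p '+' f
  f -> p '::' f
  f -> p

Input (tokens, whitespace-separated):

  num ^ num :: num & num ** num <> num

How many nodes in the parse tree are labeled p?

6

[e [t [f [p [q num] ^ [p [q num]]] :: [f [p [q num]]]]] & [e [t [f [p [q num]]]] ** [e [t [f [p [q num]]] <> [t [f [p [q num]]]]]]]]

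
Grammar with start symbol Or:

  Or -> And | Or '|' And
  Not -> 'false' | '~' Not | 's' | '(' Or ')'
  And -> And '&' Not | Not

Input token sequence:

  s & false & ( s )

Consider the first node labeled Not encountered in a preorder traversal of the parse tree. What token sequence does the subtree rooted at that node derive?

s

[Or [And [And [And [Not s]] & [Not false]] & [Not ( [Or [And [Not s]]] )]]]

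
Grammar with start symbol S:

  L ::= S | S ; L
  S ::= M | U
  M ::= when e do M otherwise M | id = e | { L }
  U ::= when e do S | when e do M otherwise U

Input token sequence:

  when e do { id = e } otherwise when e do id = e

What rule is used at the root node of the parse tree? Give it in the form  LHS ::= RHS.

[S [U when e do [M { [L [S [M id = e]]] }] otherwise [U when e do [S [M id = e]]]]]

S ::= U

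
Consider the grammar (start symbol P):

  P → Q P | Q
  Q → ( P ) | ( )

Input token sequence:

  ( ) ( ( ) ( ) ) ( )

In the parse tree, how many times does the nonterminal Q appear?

[P [Q ( )] [P [Q ( [P [Q ( )] [P [Q ( )]]] )] [P [Q ( )]]]]

5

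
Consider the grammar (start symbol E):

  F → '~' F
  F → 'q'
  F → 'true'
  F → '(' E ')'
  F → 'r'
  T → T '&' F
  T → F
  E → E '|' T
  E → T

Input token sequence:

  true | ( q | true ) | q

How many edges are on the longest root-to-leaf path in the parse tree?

[E [E [E [T [F true]]] | [T [F ( [E [E [T [F q]]] | [T [F true]]] )]]] | [T [F q]]]

8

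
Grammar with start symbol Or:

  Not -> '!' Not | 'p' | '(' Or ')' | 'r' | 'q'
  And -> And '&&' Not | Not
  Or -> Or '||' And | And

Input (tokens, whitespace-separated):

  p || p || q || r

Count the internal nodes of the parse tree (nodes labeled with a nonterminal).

12

[Or [Or [Or [Or [And [Not p]]] || [And [Not p]]] || [And [Not q]]] || [And [Not r]]]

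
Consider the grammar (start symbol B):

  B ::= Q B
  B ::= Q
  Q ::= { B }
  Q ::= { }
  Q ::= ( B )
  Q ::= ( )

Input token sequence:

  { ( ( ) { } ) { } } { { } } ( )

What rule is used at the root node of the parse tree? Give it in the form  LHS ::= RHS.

B ::= Q B

[B [Q { [B [Q ( [B [Q ( )] [B [Q { }]]] )] [B [Q { }]]] }] [B [Q { [B [Q { }]] }] [B [Q ( )]]]]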